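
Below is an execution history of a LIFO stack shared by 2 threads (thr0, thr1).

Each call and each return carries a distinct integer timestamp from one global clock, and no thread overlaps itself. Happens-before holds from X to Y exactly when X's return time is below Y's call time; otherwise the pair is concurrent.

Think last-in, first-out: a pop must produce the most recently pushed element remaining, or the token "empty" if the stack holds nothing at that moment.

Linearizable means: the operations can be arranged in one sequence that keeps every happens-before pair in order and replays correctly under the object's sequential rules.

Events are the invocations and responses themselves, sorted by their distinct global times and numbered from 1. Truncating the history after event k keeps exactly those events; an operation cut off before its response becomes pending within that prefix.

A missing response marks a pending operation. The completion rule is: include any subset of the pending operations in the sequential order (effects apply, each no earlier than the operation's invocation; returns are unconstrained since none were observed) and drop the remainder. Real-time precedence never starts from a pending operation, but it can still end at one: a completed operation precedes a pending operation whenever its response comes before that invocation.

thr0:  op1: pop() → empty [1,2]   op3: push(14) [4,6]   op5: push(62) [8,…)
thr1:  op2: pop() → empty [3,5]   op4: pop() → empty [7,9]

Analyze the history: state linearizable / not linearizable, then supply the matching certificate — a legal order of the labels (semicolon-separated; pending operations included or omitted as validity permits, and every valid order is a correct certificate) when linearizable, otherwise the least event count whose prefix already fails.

not linearizable — minimal violating prefix: 9 events

through event 8 a valid linearization exists; event 9 (op4 responding at time 9) ends that
4 completed operations, 2 real-time-consistent orders — every LIFO stack replay fails
no completion choice of the 1 pending operation (op5) rescues it — every subset was tried
one such order, op1, op2, op3, op4 (pending dropped), breaks at step 4 where op4 pop() → empty is illegal
one such order, op1, op3, op2, op4 (pending dropped), breaks at step 3 where op2 pop() → empty is illegal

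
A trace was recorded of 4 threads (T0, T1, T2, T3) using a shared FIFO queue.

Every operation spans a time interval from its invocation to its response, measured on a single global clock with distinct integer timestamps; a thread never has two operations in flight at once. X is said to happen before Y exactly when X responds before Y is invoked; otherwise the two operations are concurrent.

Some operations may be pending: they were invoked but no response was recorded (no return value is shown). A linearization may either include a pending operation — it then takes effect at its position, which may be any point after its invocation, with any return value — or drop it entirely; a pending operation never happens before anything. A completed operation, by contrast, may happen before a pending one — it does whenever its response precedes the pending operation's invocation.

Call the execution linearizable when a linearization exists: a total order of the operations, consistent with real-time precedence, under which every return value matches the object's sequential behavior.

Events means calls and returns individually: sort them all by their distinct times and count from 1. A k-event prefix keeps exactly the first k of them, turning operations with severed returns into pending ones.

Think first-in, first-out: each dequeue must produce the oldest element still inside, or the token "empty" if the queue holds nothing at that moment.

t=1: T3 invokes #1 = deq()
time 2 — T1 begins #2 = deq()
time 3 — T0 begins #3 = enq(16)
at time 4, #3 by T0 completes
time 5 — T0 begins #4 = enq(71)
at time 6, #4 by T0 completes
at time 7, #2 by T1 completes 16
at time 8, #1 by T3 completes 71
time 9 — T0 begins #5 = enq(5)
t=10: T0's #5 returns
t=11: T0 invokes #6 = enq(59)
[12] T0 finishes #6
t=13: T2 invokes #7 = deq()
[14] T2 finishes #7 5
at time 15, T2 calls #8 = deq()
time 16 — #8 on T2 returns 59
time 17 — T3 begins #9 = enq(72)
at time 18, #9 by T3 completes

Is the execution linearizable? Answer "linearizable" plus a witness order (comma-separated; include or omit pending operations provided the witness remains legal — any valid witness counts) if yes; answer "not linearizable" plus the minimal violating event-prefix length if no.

step 1: #3 enq(16) — queue <16>
step 2: #2 deq() → 16 — queue <>
step 3: #4 enq(71) — queue <71>
step 4: #1 deq() → 71 — queue <>
step 5: #5 enq(5) — queue <5>
step 6: #6 enq(59) — queue <5,59>
step 7: #7 deq() → 5 — queue <59>
step 8: #8 deq() → 59 — queue <>
step 9: #9 enq(72) — queue <72>

linearizable — witness: #3, #2, #4, #1, #5, #6, #7, #8, #9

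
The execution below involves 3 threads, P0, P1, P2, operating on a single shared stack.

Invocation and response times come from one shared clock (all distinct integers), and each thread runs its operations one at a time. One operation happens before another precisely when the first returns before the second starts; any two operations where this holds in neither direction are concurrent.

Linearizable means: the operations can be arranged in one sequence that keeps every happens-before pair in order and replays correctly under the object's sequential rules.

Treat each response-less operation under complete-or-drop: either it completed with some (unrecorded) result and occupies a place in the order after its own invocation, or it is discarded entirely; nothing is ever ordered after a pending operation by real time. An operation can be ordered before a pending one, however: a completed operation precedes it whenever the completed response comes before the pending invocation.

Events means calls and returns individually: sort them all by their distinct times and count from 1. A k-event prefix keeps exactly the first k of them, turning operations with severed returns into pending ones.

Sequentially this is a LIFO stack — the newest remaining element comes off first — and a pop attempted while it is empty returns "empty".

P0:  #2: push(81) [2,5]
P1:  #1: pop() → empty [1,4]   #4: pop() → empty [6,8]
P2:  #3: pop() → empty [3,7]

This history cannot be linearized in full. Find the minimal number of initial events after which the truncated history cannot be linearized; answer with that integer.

events 1..7 are linearizable; a witness order is #1, #2, #4, #3:
step 1: #1 pop() → empty — stack <>
step 2: #2 push(81) — stack <81>
step 3: #4 pop() (pending, included) — stack <>
step 4: #3 pop() → empty — stack <>
at event 8 (#4's time-8 response) nothing linearizes any more
e.g. #1, #2, #3, #4: illegal at step 3, since #3 pop() → empty cannot apply there
e.g. #1, #2, #4, #3: illegal at step 3, since #4 pop() → empty cannot apply there

8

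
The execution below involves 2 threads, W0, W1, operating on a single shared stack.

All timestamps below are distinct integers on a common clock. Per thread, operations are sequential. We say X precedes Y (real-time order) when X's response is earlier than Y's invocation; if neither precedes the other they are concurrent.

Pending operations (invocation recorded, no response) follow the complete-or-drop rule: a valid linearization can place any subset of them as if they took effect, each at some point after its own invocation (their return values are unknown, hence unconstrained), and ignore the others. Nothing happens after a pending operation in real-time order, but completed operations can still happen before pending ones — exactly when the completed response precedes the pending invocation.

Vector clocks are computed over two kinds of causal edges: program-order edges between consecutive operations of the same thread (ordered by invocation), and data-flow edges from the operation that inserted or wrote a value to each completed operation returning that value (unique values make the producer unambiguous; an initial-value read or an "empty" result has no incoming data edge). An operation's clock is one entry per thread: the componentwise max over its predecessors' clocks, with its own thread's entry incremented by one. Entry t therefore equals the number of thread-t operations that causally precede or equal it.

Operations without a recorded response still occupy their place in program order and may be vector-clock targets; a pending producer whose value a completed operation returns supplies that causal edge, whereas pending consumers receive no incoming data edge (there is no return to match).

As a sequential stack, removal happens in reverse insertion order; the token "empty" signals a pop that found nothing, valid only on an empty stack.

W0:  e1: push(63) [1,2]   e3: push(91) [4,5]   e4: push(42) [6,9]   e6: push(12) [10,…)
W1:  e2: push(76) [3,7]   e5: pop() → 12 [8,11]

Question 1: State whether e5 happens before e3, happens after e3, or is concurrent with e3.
e5 spans [8,11], e3 spans [4,5]
resp(e3)=5 < inv(e5)=8

after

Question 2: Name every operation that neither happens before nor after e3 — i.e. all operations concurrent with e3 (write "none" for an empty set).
overlap test against e3 [4,5]: concurrent iff the interval meets 4..5
e1 [1,2]: before
e2 [3,7]: concurrent
e4 [6,9]: after
e5 [8,11]: after
e6 [10,…): after

e2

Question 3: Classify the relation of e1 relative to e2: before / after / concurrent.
e1 spans [1,2], e2 spans [3,7]
resp(e1)=2 < inv(e2)=3

before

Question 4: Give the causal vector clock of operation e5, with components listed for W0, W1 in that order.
e2, invoked 3, has no incoming edges; only W1's bump applies → (0, 1)
e1, invoked 1, has no incoming edges; only W0's bump applies → (1, 0)
merge at e3 (invoked 4): VC(e1)=(1, 0), own-thread bump on W0 → (2, 0)
merge at e4 (invoked 6): VC(e3)=(2, 0), own-thread bump on W0 → (3, 0)
merge at e6 (invoked 10): VC(e4)=(3, 0), own-thread bump on W0 → (4, 0)
merge at e5 (invoked 8): VC(e2)=(0, 1), VC(e6)=(4, 0), own-thread bump on W1 → (4, 2)
target: VC(e5) = (4, 2)

(4, 2)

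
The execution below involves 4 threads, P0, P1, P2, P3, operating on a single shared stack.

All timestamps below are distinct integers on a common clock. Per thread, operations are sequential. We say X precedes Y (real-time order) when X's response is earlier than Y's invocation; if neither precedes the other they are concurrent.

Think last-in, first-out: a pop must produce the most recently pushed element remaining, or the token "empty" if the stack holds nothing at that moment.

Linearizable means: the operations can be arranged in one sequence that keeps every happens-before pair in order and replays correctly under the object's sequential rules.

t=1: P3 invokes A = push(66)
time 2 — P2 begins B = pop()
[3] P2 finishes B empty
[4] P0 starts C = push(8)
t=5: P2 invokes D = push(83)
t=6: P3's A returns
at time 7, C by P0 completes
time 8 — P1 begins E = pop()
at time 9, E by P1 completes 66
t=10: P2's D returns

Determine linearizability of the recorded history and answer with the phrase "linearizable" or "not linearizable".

linearizable

a witness: B, C, A, E, D
after step 1 (B pop() → empty): stack <>
after step 2 (C push(8)): stack <8>
after step 3 (A push(66)): stack <8,66>
after step 4 (E pop() → 66): stack <8>
after step 5 (D push(83)): stack <8,83>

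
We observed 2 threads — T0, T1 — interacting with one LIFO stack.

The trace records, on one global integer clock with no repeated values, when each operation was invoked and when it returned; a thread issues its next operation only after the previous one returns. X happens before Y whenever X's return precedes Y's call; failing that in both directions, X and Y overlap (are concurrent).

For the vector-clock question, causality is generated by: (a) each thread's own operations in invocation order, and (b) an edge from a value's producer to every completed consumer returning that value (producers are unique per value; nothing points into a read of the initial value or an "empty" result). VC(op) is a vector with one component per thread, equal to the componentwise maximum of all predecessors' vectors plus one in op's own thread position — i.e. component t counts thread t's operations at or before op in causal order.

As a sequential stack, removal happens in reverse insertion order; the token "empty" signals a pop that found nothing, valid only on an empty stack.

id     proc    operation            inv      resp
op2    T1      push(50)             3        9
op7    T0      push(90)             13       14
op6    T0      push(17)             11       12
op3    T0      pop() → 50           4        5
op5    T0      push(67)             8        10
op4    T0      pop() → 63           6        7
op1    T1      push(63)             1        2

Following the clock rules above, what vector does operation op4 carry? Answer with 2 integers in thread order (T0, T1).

(2, 2)

no predecessors for op1 (invoked 1): T1 increments from zero → (0, 1)
from VC(op1)=(0, 1), op2 (invoked 3) maxes components and bumps T1 → (0, 2)
from VC(op2)=(0, 2), op3 (invoked 4) maxes components and bumps T0 → (1, 2)
from VC(op1)=(0, 1), VC(op3)=(1, 2), op4 (invoked 6) maxes components and bumps T0 → (2, 2)
from VC(op4)=(2, 2), op5 (invoked 8) maxes components and bumps T0 → (3, 2)
from VC(op5)=(3, 2), op6 (invoked 11) maxes components and bumps T0 → (4, 2)
from VC(op6)=(4, 2), op7 (invoked 13) maxes components and bumps T0 → (5, 2)
target: VC(op4) = (2, 2)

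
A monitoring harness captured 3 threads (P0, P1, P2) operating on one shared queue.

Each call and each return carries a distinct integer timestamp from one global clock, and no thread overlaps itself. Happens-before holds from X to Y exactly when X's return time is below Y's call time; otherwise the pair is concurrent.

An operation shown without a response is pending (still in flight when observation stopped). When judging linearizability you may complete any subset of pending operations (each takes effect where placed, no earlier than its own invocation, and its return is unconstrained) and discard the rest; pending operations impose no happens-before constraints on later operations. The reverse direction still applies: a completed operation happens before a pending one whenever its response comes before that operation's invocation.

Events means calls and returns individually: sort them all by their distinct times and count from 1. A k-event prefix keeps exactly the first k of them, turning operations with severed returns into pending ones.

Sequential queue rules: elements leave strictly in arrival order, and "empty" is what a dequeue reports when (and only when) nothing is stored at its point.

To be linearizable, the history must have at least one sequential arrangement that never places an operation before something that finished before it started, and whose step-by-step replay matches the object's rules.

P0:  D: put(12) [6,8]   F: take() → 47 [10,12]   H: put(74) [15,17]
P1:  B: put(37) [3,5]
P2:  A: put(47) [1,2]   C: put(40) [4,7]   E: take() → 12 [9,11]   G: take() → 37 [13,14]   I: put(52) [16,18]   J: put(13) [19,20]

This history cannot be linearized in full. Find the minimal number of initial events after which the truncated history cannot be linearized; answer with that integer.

events 1..10 are still linearizable — one witness is A, B, C, D:
1. A put(47), leaving queue <47>
2. B put(37), leaving queue <47,37>
3. C put(40), leaving queue <47,37,40>
4. D put(12), leaving queue <47,37,40,12>
event 11 — E's response, time 11 — after it, nothing linearizes
every completion of the 1 pending operation (F) was checked; none linearizes
e.g. A, B, C, D, E (pending dropped): illegal at step 5, since E take() → 12 cannot apply there
e.g. A, B, D, C, E (pending dropped): illegal at step 5, since E take() → 12 cannot apply there

11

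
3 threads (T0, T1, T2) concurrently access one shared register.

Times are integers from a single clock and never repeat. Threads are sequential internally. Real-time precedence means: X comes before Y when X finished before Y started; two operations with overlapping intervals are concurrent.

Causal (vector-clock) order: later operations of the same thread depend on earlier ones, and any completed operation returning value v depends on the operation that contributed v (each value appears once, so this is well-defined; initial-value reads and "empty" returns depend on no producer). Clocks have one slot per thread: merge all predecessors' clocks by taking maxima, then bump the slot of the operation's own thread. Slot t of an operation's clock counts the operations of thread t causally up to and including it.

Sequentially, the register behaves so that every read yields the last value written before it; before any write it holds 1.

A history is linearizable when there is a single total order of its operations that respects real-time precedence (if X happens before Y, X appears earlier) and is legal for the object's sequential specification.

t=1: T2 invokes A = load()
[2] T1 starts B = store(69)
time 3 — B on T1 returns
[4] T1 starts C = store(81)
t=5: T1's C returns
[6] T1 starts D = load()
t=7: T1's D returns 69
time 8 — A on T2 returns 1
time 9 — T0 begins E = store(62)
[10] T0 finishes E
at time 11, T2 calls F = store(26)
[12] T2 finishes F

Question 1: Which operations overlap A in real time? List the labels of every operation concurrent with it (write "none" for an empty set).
B, C, D

concurrent with A ([1,8]): every op whose interval crosses 1..8
B [2,3]: concurrent
C [4,5]: concurrent
D [6,7]: concurrent
E [9,10]: after
F [11,12]: after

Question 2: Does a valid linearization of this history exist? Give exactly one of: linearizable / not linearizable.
not linearizable

prefix check: 1..6 passes, 1..7 fails once D's time-7 response joins
the sole real-time-consistent order of 3 completed operations fails the register replay
no escape via the 1 pending operation (A): every completion choice fails
e.g. B, C, D (pending dropped): illegal at step 3, since D load() → 69 cannot apply there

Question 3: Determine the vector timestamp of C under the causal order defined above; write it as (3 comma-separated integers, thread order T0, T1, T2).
(0, 2, 0)

A, invoked 1, has no incoming edges; only T2's bump applies → (0, 0, 1)
B, invoked 2, has no incoming edges; only T1's bump applies → (0, 1, 0)
E, invoked 9, has no incoming edges; only T0's bump applies → (1, 0, 0)
F, invoked 11, takes VC(A)=(0, 0, 1) under max, adds 1 for T2 → (0, 0, 2)
C, invoked 4, takes VC(B)=(0, 1, 0) under max, adds 1 for T1 → (0, 2, 0)
D, invoked 6, takes VC(B)=(0, 1, 0), VC(C)=(0, 2, 0) under max, adds 1 for T1 → (0, 3, 0)
target: VC(C) = (0, 2, 0)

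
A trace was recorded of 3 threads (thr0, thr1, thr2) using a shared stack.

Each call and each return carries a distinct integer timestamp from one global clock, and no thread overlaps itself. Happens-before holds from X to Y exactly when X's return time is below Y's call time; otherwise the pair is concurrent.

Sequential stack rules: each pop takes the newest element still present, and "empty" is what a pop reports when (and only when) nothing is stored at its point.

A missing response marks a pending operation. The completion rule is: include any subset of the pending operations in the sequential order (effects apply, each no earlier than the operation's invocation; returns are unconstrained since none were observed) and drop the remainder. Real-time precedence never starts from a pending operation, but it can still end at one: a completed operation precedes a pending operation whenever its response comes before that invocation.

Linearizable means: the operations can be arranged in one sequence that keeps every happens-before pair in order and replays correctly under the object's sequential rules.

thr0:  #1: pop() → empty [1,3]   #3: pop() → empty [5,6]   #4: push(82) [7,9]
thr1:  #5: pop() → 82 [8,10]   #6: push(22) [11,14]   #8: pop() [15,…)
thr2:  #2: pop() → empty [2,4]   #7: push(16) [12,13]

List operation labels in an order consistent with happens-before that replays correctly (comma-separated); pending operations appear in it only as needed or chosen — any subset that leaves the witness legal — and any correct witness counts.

#1, #2, #3, #4, #5, #6, #7

1. #1 pop() → empty, leaving stack <>
2. #2 pop() → empty, leaving stack <>
3. #3 pop() → empty, leaving stack <>
4. #4 push(82), leaving stack <82>
5. #5 pop() → 82, leaving stack <>
6. #6 push(22), leaving stack <22>
7. #7 push(16), leaving stack <22,16>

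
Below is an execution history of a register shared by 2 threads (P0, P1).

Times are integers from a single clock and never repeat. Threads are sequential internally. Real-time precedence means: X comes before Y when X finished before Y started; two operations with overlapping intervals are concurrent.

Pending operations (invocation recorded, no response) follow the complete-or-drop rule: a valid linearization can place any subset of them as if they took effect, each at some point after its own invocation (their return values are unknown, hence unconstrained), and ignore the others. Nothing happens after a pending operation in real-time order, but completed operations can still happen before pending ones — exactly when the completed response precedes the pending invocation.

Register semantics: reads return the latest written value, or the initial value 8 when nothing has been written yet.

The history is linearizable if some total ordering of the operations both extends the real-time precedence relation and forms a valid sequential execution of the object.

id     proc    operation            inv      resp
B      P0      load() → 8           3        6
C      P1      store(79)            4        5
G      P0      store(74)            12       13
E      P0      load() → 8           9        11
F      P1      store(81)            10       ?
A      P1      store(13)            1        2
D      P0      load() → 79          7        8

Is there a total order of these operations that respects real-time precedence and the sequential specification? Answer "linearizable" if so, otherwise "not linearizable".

through event 5 a valid linearization exists; event 6 (B responding at time 6) ends that
every one of the 2 real-time-consistent orders over 3 completed register ops fails the sequential spec
take A, B, C: step 2 already fails, because B load() → 8 cannot occur there
take A, C, B: step 3 already fails, because B load() → 8 cannot occur there

not linearizable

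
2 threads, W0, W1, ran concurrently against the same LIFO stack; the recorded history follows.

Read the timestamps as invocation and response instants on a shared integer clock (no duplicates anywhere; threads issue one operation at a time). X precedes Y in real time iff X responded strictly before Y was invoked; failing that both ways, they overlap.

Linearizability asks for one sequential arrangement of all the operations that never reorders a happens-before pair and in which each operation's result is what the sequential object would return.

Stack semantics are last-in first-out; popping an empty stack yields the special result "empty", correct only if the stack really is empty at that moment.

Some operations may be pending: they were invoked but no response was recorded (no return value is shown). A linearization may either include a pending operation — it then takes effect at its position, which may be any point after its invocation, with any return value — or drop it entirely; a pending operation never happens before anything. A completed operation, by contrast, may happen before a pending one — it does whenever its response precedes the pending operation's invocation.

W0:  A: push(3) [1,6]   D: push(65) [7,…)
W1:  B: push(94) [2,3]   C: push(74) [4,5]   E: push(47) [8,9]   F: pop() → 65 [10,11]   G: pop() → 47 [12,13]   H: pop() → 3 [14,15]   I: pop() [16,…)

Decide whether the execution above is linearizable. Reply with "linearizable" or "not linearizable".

linearizable

witness order: B, C, A, E, D, F, G, H
step 1: B push(94) — stack <94>
step 2: C push(74) — stack <94,74>
step 3: A push(3) — stack <94,74,3>
step 4: E push(47) — stack <94,74,3,47>
step 5: D push(65) (pending, included) — stack <94,74,3,47,65>
step 6: F pop() → 65 — stack <94,74,3,47>
step 7: G pop() → 47 — stack <94,74,3>
step 8: H pop() → 3 — stack <94,74>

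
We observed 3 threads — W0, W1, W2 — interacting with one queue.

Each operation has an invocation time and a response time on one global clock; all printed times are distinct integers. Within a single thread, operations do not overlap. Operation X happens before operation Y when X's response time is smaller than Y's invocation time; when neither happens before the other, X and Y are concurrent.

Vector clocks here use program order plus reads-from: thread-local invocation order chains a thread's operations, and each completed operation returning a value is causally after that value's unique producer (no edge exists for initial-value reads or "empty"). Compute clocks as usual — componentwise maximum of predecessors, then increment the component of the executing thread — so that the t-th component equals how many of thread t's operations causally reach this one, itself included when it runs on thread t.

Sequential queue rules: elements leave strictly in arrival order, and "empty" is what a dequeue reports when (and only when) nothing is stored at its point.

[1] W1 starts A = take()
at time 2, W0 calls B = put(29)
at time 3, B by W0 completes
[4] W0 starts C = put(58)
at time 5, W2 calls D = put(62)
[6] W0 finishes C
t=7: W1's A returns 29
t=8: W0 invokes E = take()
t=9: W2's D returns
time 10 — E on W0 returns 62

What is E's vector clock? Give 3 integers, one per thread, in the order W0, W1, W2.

invoked at 5, D has no predecessors; its own W2 bump gives (0, 0, 1)
invoked at 2, B has no predecessors; its own W0 bump gives (1, 0, 0)
from VC(B)=(1, 0, 0), A (invoked 1) maxes components and bumps W1 → (1, 1, 0)
from VC(B)=(1, 0, 0), C (invoked 4) maxes components and bumps W0 → (2, 0, 0)
from VC(C)=(2, 0, 0), VC(D)=(0, 0, 1), E (invoked 8) maxes components and bumps W0 → (3, 0, 1)
target: VC(E) = (3, 0, 1)

(3, 0, 1)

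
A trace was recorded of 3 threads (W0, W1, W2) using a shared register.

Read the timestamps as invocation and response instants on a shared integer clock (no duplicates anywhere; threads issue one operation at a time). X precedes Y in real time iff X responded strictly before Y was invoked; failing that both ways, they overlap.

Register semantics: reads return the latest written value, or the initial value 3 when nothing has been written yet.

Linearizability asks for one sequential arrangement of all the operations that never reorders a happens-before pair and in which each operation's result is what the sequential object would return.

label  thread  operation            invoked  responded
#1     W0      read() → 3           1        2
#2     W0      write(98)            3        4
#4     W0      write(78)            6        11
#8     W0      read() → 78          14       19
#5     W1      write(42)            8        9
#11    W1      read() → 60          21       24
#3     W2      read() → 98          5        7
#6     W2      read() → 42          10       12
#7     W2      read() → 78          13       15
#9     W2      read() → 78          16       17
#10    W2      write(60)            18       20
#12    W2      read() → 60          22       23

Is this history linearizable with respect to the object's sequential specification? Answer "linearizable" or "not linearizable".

witness order: #1, #2, #3, #5, #6, #4, #7, #8, #9, #10, #11, #12
1. #1 read() → 3, leaving value 3
2. #2 write(98), leaving value 98
3. #3 read() → 98, leaving value 98
4. #5 write(42), leaving value 42
5. #6 read() → 42, leaving value 42
6. #4 write(78), leaving value 78
7. #7 read() → 78, leaving value 78
8. #8 read() → 78, leaving value 78
9. #9 read() → 78, leaving value 78
10. #10 write(60), leaving value 60
11. #11 read() → 60, leaving value 60
12. #12 read() → 60, leaving value 60

linearizable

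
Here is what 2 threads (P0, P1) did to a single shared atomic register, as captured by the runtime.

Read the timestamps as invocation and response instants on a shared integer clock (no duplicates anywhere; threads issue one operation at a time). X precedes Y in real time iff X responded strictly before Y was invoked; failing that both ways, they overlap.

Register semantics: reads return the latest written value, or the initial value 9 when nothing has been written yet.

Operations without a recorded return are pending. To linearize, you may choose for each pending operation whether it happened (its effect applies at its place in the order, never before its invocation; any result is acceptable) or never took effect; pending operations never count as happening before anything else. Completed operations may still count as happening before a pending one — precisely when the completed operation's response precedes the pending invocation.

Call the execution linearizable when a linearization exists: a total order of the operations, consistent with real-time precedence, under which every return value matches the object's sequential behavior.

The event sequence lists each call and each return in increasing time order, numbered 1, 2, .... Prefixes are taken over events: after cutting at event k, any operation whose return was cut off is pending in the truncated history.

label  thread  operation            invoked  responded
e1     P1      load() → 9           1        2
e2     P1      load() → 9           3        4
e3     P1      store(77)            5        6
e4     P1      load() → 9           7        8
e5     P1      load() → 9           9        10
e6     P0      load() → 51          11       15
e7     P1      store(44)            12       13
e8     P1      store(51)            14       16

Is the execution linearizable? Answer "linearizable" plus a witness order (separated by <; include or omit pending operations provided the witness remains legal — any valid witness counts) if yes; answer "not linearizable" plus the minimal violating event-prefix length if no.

events 1..7 are fine; event 8 — the response of e4 at time 8 — makes the prefix non-linearizable
one real-time candidate order over the 4 completed operations — the atomic register replay rejects it
e.g. e1, e2, e3, e4: illegal at step 4, since e4 load() → 9 cannot apply there

not linearizable — minimal violating prefix: 8 events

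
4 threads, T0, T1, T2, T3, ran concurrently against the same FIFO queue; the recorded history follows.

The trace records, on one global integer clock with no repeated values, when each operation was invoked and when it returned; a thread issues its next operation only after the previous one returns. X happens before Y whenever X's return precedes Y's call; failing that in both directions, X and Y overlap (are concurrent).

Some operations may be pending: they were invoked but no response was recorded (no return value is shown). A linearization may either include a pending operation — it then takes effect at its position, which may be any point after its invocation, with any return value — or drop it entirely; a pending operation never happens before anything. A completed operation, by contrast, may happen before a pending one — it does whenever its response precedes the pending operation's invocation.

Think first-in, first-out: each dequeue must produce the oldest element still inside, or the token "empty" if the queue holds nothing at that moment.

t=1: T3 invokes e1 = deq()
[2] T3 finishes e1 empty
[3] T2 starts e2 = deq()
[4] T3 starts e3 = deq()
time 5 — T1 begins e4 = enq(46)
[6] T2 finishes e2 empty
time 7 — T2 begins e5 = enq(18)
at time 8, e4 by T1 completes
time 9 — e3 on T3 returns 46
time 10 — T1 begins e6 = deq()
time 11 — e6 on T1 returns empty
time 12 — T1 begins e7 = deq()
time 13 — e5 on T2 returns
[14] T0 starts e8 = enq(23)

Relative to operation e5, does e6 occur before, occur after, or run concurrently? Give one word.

concurrent

e6 spans [10,11], e5 spans [7,13]
the intervals overlap in both directions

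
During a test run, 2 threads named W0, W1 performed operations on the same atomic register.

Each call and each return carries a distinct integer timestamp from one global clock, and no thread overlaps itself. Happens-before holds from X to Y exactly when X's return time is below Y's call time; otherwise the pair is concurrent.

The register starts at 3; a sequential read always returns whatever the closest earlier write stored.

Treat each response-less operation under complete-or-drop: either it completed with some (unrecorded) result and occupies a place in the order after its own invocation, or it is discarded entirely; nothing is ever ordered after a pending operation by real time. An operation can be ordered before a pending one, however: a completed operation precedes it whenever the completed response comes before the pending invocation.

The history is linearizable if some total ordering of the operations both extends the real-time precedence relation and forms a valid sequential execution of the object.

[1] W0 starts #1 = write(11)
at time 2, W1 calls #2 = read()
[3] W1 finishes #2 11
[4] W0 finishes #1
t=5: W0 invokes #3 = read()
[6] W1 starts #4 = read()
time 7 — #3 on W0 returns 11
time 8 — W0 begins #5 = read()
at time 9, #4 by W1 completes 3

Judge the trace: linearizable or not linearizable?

not linearizable

the violation lands at event 9, #4's response at time 9: events 1..8 linearize, events 1..9 do not
real-time-consistent orders of the 4 completed operations: 4 — all fail the atomic register replay
including or dropping the 1 pending operation (#5) in any combination fails
sample order #1, #2, #3, #4 (pending dropped) stalls at step 4 — #4 read() → 3 has no legal effect
sample order #1, #2, #4, #3 (pending dropped) stalls at step 3 — #4 read() → 3 has no legal effect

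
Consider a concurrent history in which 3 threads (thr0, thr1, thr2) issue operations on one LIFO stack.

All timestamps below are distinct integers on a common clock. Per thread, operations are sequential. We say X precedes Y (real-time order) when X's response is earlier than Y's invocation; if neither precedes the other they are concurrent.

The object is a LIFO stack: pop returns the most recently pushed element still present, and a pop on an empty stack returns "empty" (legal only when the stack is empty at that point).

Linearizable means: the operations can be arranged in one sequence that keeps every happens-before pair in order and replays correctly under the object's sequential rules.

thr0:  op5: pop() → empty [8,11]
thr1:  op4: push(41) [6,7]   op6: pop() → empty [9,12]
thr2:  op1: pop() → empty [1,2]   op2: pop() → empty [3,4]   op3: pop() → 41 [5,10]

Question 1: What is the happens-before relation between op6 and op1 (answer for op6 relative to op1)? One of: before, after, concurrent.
op6 spans [9,12], op1 spans [1,2]
resp(op1)=2 < inv(op6)=9

after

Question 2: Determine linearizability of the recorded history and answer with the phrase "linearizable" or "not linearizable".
one valid linearization: op1, op2, op4, op3, op5, op6
after step 1 (op1 pop() → empty): stack <>
after step 2 (op2 pop() → empty): stack <>
after step 3 (op4 push(41)): stack <41>
after step 4 (op3 pop() → 41): stack <>
after step 5 (op5 pop() → empty): stack <>
after step 6 (op6 pop() → empty): stack <>

linearizable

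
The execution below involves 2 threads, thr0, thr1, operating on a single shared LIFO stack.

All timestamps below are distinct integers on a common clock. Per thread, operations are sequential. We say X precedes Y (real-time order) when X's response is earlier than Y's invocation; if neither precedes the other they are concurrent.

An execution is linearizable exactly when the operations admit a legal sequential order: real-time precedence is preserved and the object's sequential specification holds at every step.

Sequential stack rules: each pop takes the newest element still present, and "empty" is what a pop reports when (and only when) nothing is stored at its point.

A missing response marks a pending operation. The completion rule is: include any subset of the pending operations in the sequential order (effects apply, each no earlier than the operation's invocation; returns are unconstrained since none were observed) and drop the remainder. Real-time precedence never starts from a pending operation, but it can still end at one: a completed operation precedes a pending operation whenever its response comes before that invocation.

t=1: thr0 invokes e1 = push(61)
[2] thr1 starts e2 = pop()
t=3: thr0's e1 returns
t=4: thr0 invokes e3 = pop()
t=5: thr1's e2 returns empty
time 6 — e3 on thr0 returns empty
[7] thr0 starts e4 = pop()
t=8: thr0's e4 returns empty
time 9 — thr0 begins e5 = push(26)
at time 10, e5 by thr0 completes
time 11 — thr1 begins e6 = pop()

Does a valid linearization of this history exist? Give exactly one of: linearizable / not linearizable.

not linearizable

cut after 5 events: linearizable; cut after 6 events (e3 responds, time 6): not linearizable
checked exhaustively: 3 real-time-consistent orders of 3 completed operations, zero legal LIFO stack replays
for example e1, e2, e3 fails at step 2: e2 pop() → empty is not legal there
for example e1, e3, e2 fails at step 2: e3 pop() → empty is not legal there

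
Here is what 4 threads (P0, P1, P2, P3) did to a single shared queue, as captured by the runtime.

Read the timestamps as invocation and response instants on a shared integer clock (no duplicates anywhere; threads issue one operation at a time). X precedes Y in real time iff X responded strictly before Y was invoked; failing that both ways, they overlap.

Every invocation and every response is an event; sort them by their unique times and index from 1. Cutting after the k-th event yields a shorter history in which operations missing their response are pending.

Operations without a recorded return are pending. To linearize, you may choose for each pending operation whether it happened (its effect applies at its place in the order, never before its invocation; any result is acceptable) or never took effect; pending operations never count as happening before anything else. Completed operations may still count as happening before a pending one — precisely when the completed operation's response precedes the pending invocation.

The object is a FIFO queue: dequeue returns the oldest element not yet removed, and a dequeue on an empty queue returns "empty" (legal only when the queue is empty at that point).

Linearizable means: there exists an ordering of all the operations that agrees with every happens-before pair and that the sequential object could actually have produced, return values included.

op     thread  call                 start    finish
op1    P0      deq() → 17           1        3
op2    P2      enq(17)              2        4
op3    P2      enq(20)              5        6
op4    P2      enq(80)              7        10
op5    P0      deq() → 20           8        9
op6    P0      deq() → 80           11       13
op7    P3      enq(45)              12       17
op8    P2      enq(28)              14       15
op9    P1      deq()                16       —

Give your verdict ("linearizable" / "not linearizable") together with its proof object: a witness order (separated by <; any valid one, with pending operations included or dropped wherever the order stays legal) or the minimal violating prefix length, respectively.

1. op2 enq(17), leaving queue <17>
2. op1 deq() → 17, leaving queue <>
3. op3 enq(20), leaving queue <20>
4. op4 enq(80), leaving queue <20,80>
5. op5 deq() → 20, leaving queue <80>
6. op6 deq() → 80, leaving queue <>
7. op7 enq(45), leaving queue <45>
8. op8 enq(28), leaving queue <45,28>

linearizable — witness: op2 < op1 < op3 < op4 < op5 < op6 < op7 < op8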